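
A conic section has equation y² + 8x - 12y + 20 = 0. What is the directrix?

Only y is squared. Complete the square in y: (y - 6)² = -8(x - 2).
Vertex (2, 6); 4p = -8 so p = -2. Opens left.
Directrix is the vertical line x = h − p = 2 − (-2) = 4.

x = 4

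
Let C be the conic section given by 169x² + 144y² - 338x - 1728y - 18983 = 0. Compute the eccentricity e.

Rearranging, 169(x² - 2x) + 144(y² - 12y) = 18983.
169(x - 1)² + 144(y - 6)² = 18983 + 169 + 5184 = 24336
Dividing both sides by 24336: (x - 1)²/144 + (y - 6)²/169 = 1
Ellipse, center (1, 6), major axis vertical; a² = 169, b² = 144.
c² = a² - b² = 25, so c = 5.
e = c/a = 5/13.

e = 5/13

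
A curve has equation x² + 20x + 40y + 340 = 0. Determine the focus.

(-10, -16)

Only x is squared. Complete the square in x: (x + 10)² = -40(y + 6).
Vertex (-10, -6); 4p = -40 so p = -10. Opens down.
Focus is p units from the vertex along the axis: (h, k + p).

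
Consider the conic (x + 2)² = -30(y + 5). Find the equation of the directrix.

y = 5/2

Vertex (-2, -5); 4p = -30 so p = -15/2. Opens down.
Directrix is the horizontal line y = k − p = -5 − (-15/2) = 5/2.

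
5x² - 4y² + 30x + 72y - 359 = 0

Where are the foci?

Group the x- and y-terms: 5(x² + 6x) -4(y² - 18y) = 359
Complete the square: 5(x + 3)² -4(y - 9)² = 359 + 45 - 324 = 80
Divide by 80: (x + 3)²/16 - (y - 9)²/20 = 1
Hyperbola, center (-3, 9), transverse axis horizontal; a² = 16, b² = 20.
c² = a² + b² = 16 + 20 = 36, so c = 6.
Foci lie on the horizontal axis through the center: (h ± c, k).

(-9, 9) and (3, 9)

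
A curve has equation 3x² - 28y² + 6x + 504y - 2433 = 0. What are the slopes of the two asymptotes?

√21/14 and -√21/14

Collect terms: 3(x² + 2x) -28(y² - 18y) = 2433
Complete the square: 3(x + 1)² -28(y - 9)² = 2433 + 3 - 2268 = 168
Divide through by 168 to get (x + 1)²/56 - (y - 9)²/6 = 1.
Hyperbola, center (-1, 9), transverse axis horizontal; a² = 56, b² = 6.
For a horizontal hyperbola the asymptotes have slope ±b/a.
Here that is ±√6/2√14 = ±√21/14.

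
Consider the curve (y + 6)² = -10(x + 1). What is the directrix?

Vertex (-1, -6); 4p = -10 so p = -5/2. Opens left.
Directrix is the vertical line x = h − p = -1 − (-5/2) = 3/2.

x = 3/2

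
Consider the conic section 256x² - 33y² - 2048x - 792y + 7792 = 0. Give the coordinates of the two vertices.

(4, -28) and (4, 4)

Collect terms: 256(x² - 8x) -33(y² + 24y) = -7792
Completing the square gives 256(x - 4)² -33(y + 12)² = -7792 + 4096 - 4752 = -8448.
Dividing both sides by -8448: (y + 12)²/256 - (x - 4)²/33 = 1
Hyperbola, center (4, -12), transverse axis vertical; a² = 256, b² = 33.
a = 16. Vertices at (h, k ± a).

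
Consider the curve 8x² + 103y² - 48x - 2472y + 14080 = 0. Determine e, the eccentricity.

8(x² - 6x) + 103(y² - 24y) = -14080
8(x - 3)² + 103(y - 12)² = -14080 + 72 + 14832 = 824
Dividing both sides by 824: (x - 3)²/103 + (y - 12)²/8 = 1
Ellipse, center (3, 12), major axis horizontal; a² = 103, b² = 8.
c² = a² - b² = 95, so c = √95.
e = c/a = √95/√103 = √9785/103.

e = √9785/103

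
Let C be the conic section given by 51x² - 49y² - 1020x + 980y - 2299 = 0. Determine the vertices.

(3, 10) and (17, 10)

51(x² - 20x) -49(y² - 20y) = 2299
Completing the square gives 51(x - 10)² -49(y - 10)² = 2299 + 5100 - 4900 = 2499.
Divide through by 2499 to get (x - 10)²/49 - (y - 10)²/51 = 1.
Hyperbola, center (10, 10), transverse axis horizontal; a² = 49, b² = 51.
a = 7. Vertices at (h ± a, k).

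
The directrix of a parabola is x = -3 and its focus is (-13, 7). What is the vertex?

The vertex is the midpoint between the focus and the directrix along the axis of symmetry.
Axis is horizontal (directrix is vertical). Vertex x-coordinate = (-13 + (-3))/2 = -8; y-coordinate = 7.

(-8, 7)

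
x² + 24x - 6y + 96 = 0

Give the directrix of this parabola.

Only x is squared. Complete the square in x: (x + 12)² = 6(y + 8).
Vertex (-12, -8); 4p = 6 so p = 3/2. Opens up.
Directrix is the horizontal line y = k − p = -8 − (3/2) = -19/2.

y = -19/2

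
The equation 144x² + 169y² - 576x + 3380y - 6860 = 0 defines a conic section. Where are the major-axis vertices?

Group: 144(x² - 4x) + 169(y² + 20y) = 6860
144(x - 2)² + 169(y + 10)² = 6860 + 576 + 16900 = 24336
Dividing both sides by 24336: (x - 2)²/169 + (y + 10)²/144 = 1
Ellipse, center (2, -10), major axis horizontal; a² = 169, b² = 144.
a = 13. Vertices at (h ± a, k).

(-11, -10) and (15, -10)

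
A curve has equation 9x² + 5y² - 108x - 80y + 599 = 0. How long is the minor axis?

2√5

Group: 9(x² - 12x) + 5(y² - 16y) = -599
9(x - 6)² + 5(y - 8)² = -599 + 324 + 320 = 45
Divide through by 45 to get (x - 6)²/5 + (y - 8)²/9 = 1.
Ellipse, center (6, 8), major axis vertical; a² = 9, b² = 5.
b² = 5 so b = √5; the minor axis has length 2b = 2√5.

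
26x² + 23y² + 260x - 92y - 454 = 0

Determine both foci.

(-5, 2 - √6) and (-5, 2 + √6)

26(x² + 10x) + 23(y² - 4y) = 454
Complete the square in x and y: 26(x + 5)² + 23(y - 2)² = 454 + 650 + 92 = 1196
Dividing both sides by 1196: (x + 5)²/46 + (y - 2)²/52 = 1
Ellipse, center (-5, 2), major axis vertical; a² = 52, b² = 46.
c² = a² - b² = 52 - 46 = 6, so c = √6.
Foci lie on the vertical axis through the center: (h, k ± c).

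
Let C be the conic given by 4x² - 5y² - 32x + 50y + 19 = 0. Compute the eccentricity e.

Collect terms: 4(x² - 8x) -5(y² - 10y) = -19
4(x - 4)² -5(y - 5)² = -19 + 64 - 125 = -80
Divide by -80: (y - 5)²/16 - (x - 4)²/20 = 1
Hyperbola, center (4, 5), transverse axis vertical; a² = 16, b² = 20.
c² = a² + b² = 36, so c = 6.
e = c/a = 6/4 = 3/2.

e = 3/2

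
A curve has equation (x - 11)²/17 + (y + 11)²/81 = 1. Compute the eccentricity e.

e = 8/9

Center (11, -11). The larger denominator 81 sits under the y-term, so the major axis is vertical; a² = 81, b² = 17.
c² = a² - b² = 64, so c = 8.
e = c/a = 8/9.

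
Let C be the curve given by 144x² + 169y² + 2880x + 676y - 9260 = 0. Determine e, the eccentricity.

Collect terms: 144(x² + 20x) + 169(y² + 4y) = 9260
144(x + 10)² + 169(y + 2)² = 9260 + 14400 + 676 = 24336
Divide by 24336: (x + 10)²/169 + (y + 2)²/144 = 1
Ellipse, center (-10, -2), major axis horizontal; a² = 169, b² = 144.
c² = a² - b² = 25, so c = 5.
e = c/a = 5/13.

e = 5/13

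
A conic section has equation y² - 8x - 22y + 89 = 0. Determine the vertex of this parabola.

Only y is squared. Complete the square in y: (y - 11)² = 8(x + 4).
Vertex (-4, 11); 4p = 8 so p = 2. Opens right.

(-4, 11)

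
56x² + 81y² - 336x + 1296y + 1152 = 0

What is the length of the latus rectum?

112/9

Rearranging, 56(x² - 6x) + 81(y² + 16y) = -1152.
Complete the square: 56(x - 3)² + 81(y + 8)² = -1152 + 504 + 5184 = 4536
Dividing both sides by 4536: (x - 3)²/81 + (y + 8)²/56 = 1
Ellipse, center (3, -8), major axis horizontal; a² = 81, b² = 56.
Latus rectum length = 2b²/a = 2·56/9 = 112/9.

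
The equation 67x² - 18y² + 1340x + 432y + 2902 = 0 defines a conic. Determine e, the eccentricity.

Group: 67(x² + 20x) -18(y² - 24y) = -2902
Complete the square: 67(x + 10)² -18(y - 12)² = -2902 + 6700 - 2592 = 1206
Divide through by 1206 to get (x + 10)²/18 - (y - 12)²/67 = 1.
Hyperbola, center (-10, 12), transverse axis horizontal; a² = 18, b² = 67.
c² = a² + b² = 85, so c = √85.
e = c/a = √85/3√2 = √170/6.

e = √170/6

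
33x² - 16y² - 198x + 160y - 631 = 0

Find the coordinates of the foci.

(-4, 5) and (10, 5)

33(x² - 6x) -16(y² - 10y) = 631
33(x - 3)² -16(y - 5)² = 631 + 297 - 400 = 528
Divide by 528: (x - 3)²/16 - (y - 5)²/33 = 1
Hyperbola, center (3, 5), transverse axis horizontal; a² = 16, b² = 33.
c² = a² + b² = 16 + 33 = 49, so c = 7.
Foci lie on the horizontal axis through the center: (h ± c, k).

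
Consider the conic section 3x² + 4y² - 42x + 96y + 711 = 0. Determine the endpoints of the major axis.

(5, -12) and (9, -12)

Rearranging, 3(x² - 14x) + 4(y² + 24y) = -711.
3(x - 7)² + 4(y + 12)² = -711 + 147 + 576 = 12
Dividing both sides by 12: (x - 7)²/4 + (y + 12)²/3 = 1
Ellipse, center (7, -12), major axis horizontal; a² = 4, b² = 3.
a = 2. Vertices at (h ± a, k).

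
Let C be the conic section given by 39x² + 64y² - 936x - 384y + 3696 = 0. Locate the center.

Group the x- and y-terms: 39(x² - 24x) + 64(y² - 6y) = -3696
Completing the square gives 39(x - 12)² + 64(y - 3)² = -3696 + 5616 + 576 = 2496.
Divide through by 2496 to get (x - 12)²/64 + (y - 3)²/39 = 1.
Ellipse with center (12, 3).

(12, 3)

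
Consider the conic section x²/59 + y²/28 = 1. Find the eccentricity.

Center (0, 0). The larger denominator 59 sits under the x-term, so the major axis is horizontal; a² = 59, b² = 28.
c² = a² - b² = 31, so c = √31.
e = c/a = √31/√59 = √1829/59.

e = √1829/59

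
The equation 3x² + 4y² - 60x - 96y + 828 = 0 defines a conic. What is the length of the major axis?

8

Rearranging, 3(x² - 20x) + 4(y² - 24y) = -828.
Complete the square: 3(x - 10)² + 4(y - 12)² = -828 + 300 + 576 = 48
Divide by 48: (x - 10)²/16 + (y - 12)²/12 = 1
Ellipse, center (10, 12), major axis horizontal; a² = 16, b² = 12.
a² = 16 so a = 4; the major axis has length 2a = 8.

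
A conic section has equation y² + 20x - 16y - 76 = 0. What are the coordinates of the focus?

(2, 8)

Only y is squared. Complete the square in y: (y - 8)² = -20(x - 7).
Vertex (7, 8); 4p = -20 so p = -5. Opens left.
Focus is p units from the vertex along the axis: (h + p, k).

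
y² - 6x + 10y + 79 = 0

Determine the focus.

Only y is squared. Complete the square in y: (y + 5)² = 6(x - 9).
Vertex (9, -5); 4p = 6 so p = 3/2. Opens right.
Focus is p units from the vertex along the axis: (h + p, k).

(21/2, -5)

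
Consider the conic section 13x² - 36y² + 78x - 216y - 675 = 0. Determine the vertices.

Group the x- and y-terms: 13(x² + 6x) -36(y² + 6y) = 675
Completing the square gives 13(x + 3)² -36(y + 3)² = 675 + 117 - 324 = 468.
Dividing both sides by 468: (x + 3)²/36 - (y + 3)²/13 = 1
Hyperbola, center (-3, -3), transverse axis horizontal; a² = 36, b² = 13.
a = 6. Vertices at (h ± a, k).

(-9, -3) and (3, -3)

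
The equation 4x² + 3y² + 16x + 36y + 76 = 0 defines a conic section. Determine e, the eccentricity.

Collect terms: 4(x² + 4x) + 3(y² + 12y) = -76
4(x + 2)² + 3(y + 6)² = -76 + 16 + 108 = 48
Dividing both sides by 48: (x + 2)²/12 + (y + 6)²/16 = 1
Ellipse, center (-2, -6), major axis vertical; a² = 16, b² = 12.
c² = a² - b² = 4, so c = 2.
e = c/a = 2/4 = 1/2.

e = 1/2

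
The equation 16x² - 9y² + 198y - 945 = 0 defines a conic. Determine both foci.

Collect terms: 16x² -9(y² - 22y) = 945
Complete the square: 16x² -9(y - 11)² = 945 + 0 - 1089 = -144
Divide by -144: (y - 11)²/16 - x²/9 = 1
Hyperbola, center (0, 11), transverse axis vertical; a² = 16, b² = 9.
c² = a² + b² = 16 + 9 = 25, so c = 5.
Foci lie on the vertical axis through the center: (h, k ± c).

(0, 6) and (0, 16)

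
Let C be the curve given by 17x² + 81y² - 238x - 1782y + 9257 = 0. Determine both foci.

Group: 17(x² - 14x) + 81(y² - 22y) = -9257
Complete the square: 17(x - 7)² + 81(y - 11)² = -9257 + 833 + 9801 = 1377
Dividing both sides by 1377: (x - 7)²/81 + (y - 11)²/17 = 1
Ellipse, center (7, 11), major axis horizontal; a² = 81, b² = 17.
c² = a² - b² = 81 - 17 = 64, so c = 8.
Foci lie on the horizontal axis through the center: (h ± c, k).

(-1, 11) and (15, 11)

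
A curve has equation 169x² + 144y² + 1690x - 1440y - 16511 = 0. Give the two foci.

Group the x- and y-terms: 169(x² + 10x) + 144(y² - 10y) = 16511
Completing the square gives 169(x + 5)² + 144(y - 5)² = 16511 + 4225 + 3600 = 24336.
Dividing both sides by 24336: (x + 5)²/144 + (y - 5)²/169 = 1
Ellipse, center (-5, 5), major axis vertical; a² = 169, b² = 144.
c² = a² - b² = 169 - 144 = 25, so c = 5.
Foci lie on the vertical axis through the center: (h, k ± c).

(-5, 0) and (-5, 10)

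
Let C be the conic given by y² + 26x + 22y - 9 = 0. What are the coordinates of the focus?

(-3/2, -11)

Only y is squared. Complete the square in y: (y + 11)² = -26(x - 5).
Vertex (5, -11); 4p = -26 so p = -13/2. Opens left.
Focus is p units from the vertex along the axis: (h + p, k).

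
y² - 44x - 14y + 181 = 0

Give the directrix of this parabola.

x = -8

Only y is squared. Complete the square in y: (y - 7)² = 44(x - 3).
Vertex (3, 7); 4p = 44 so p = 11. Opens right.
Directrix is the vertical line x = h − p = 3 − (11) = -8.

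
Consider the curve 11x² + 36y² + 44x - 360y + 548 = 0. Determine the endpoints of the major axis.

(-8, 5) and (4, 5)

Rearranging, 11(x² + 4x) + 36(y² - 10y) = -548.
Complete the square: 11(x + 2)² + 36(y - 5)² = -548 + 44 + 900 = 396
Divide through by 396 to get (x + 2)²/36 + (y - 5)²/11 = 1.
Ellipse, center (-2, 5), major axis horizontal; a² = 36, b² = 11.
a = 6. Vertices at (h ± a, k).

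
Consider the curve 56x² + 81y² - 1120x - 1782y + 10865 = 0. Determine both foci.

(5, 11) and (15, 11)

56(x² - 20x) + 81(y² - 22y) = -10865
Complete the square in x and y: 56(x - 10)² + 81(y - 11)² = -10865 + 5600 + 9801 = 4536
Divide by 4536: (x - 10)²/81 + (y - 11)²/56 = 1
Ellipse, center (10, 11), major axis horizontal; a² = 81, b² = 56.
c² = a² - b² = 81 - 56 = 25, so c = 5.
Foci lie on the horizontal axis through the center: (h ± c, k).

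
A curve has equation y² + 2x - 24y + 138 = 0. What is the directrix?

Only y is squared. Complete the square in y: (y - 12)² = -2(x - 3).
Vertex (3, 12); 4p = -2 so p = -1/2. Opens left.
Directrix is the vertical line x = h − p = 3 − (-1/2) = 7/2.

x = 7/2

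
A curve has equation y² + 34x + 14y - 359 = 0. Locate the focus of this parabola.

Only y is squared. Complete the square in y: (y + 7)² = -34(x - 12).
Vertex (12, -7); 4p = -34 so p = -17/2. Opens left.
Focus is p units from the vertex along the axis: (h + p, k).

(7/2, -7)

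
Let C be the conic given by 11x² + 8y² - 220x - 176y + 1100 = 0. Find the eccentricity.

e = √33/11

Collect terms: 11(x² - 20x) + 8(y² - 22y) = -1100
Complete the square: 11(x - 10)² + 8(y - 11)² = -1100 + 1100 + 968 = 968
Divide through by 968 to get (x - 10)²/88 + (y - 11)²/121 = 1.
Ellipse, center (10, 11), major axis vertical; a² = 121, b² = 88.
c² = a² - b² = 33, so c = √33.
e = c/a = √33/11.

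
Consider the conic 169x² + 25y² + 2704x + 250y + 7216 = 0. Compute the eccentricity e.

Collect terms: 169(x² + 16x) + 25(y² + 10y) = -7216
169(x + 8)² + 25(y + 5)² = -7216 + 10816 + 625 = 4225
Divide by 4225: (x + 8)²/25 + (y + 5)²/169 = 1
Ellipse, center (-8, -5), major axis vertical; a² = 169, b² = 25.
c² = a² - b² = 144, so c = 12.
e = c/a = 12/13.

e = 12/13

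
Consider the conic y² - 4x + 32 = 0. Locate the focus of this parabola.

(9, 0)

Only y is squared. Complete the square in y: y² = 4(x - 8).
Vertex (8, 0); 4p = 4 so p = 1. Opens right.
Focus is p units from the vertex along the axis: (h + p, k).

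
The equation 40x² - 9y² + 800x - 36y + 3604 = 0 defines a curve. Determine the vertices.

(-13, -2) and (-7, -2)

Collect terms: 40(x² + 20x) -9(y² + 4y) = -3604
40(x + 10)² -9(y + 2)² = -3604 + 4000 - 36 = 360
Dividing both sides by 360: (x + 10)²/9 - (y + 2)²/40 = 1
Hyperbola, center (-10, -2), transverse axis horizontal; a² = 9, b² = 40.
a = 3. Vertices at (h ± a, k).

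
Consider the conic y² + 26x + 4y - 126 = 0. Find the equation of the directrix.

x = 23/2

Only y is squared. Complete the square in y: (y + 2)² = -26(x - 5).
Vertex (5, -2); 4p = -26 so p = -13/2. Opens left.
Directrix is the vertical line x = h − p = 5 − (-13/2) = 23/2.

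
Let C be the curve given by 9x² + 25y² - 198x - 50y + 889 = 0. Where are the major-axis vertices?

(6, 1) and (16, 1)

Collect terms: 9(x² - 22x) + 25(y² - 2y) = -889
Complete the square: 9(x - 11)² + 25(y - 1)² = -889 + 1089 + 25 = 225
Dividing both sides by 225: (x - 11)²/25 + (y - 1)²/9 = 1
Ellipse, center (11, 1), major axis horizontal; a² = 25, b² = 9.
a = 5. Vertices at (h ± a, k).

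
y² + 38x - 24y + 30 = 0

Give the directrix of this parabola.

Only y is squared. Complete the square in y: (y - 12)² = -38(x - 3).
Vertex (3, 12); 4p = -38 so p = -19/2. Opens left.
Directrix is the vertical line x = h − p = 3 − (-19/2) = 25/2.

x = 25/2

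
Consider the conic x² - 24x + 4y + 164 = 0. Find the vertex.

Only x is squared. Complete the square in x: (x - 12)² = -4(y + 5).
Vertex (12, -5); 4p = -4 so p = -1. Opens down.

(12, -5)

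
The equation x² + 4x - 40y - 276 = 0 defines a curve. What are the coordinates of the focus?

Only x is squared. Complete the square in x: (x + 2)² = 40(y + 7).
Vertex (-2, -7); 4p = 40 so p = 10. Opens up.
Focus is p units from the vertex along the axis: (h, k + p).

(-2, 3)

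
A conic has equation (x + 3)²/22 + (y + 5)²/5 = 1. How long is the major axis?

2√22

Center (-3, -5). The larger denominator 22 sits under the x-term, so the major axis is horizontal; a² = 22, b² = 5.
a² = 22 so a = √22; the major axis has length 2a = 2√22.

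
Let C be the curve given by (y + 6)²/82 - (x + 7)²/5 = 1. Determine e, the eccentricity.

Center (-7, -6). The positive term is the y-term, so the transverse axis is vertical; a² = 82, b² = 5.
c² = a² + b² = 87, so c = √87.
e = c/a = √87/√82 = √7134/82.

e = √7134/82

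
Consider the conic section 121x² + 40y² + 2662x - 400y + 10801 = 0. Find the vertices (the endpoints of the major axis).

Group the x- and y-terms: 121(x² + 22x) + 40(y² - 10y) = -10801
Complete the square: 121(x + 11)² + 40(y - 5)² = -10801 + 14641 + 1000 = 4840
Dividing both sides by 4840: (x + 11)²/40 + (y - 5)²/121 = 1
Ellipse, center (-11, 5), major axis vertical; a² = 121, b² = 40.
a = 11. Vertices at (h, k ± a).

(-11, -6) and (-11, 16)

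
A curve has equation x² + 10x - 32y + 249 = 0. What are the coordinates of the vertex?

(-5, 7)

Only x is squared. Complete the square in x: (x + 5)² = 32(y - 7).
Vertex (-5, 7); 4p = 32 so p = 8. Opens up.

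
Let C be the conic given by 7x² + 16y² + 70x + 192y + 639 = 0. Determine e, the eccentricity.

Group the x- and y-terms: 7(x² + 10x) + 16(y² + 12y) = -639
Complete the square in x and y: 7(x + 5)² + 16(y + 6)² = -639 + 175 + 576 = 112
Divide by 112: (x + 5)²/16 + (y + 6)²/7 = 1
Ellipse, center (-5, -6), major axis horizontal; a² = 16, b² = 7.
c² = a² - b² = 9, so c = 3.
e = c/a = 3/4.

e = 3/4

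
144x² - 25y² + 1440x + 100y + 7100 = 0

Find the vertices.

Collect terms: 144(x² + 10x) -25(y² - 4y) = -7100
Completing the square gives 144(x + 5)² -25(y - 2)² = -7100 + 3600 - 100 = -3600.
Divide through by -3600 to get (y - 2)²/144 - (x + 5)²/25 = 1.
Hyperbola, center (-5, 2), transverse axis vertical; a² = 144, b² = 25.
a = 12. Vertices at (h, k ± a).

(-5, -10) and (-5, 14)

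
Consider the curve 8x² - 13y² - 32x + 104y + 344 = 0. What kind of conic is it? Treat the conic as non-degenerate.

No xy term. Coefficients of x² and y² are A = 8, C = -13.
A and C have opposite signs ⇒ hyperbola.

hyperbola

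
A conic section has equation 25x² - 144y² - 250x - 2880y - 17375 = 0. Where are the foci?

Rearranging, 25(x² - 10x) -144(y² + 20y) = 17375.
Complete the square in x and y: 25(x - 5)² -144(y + 10)² = 17375 + 625 - 14400 = 3600
Divide through by 3600 to get (x - 5)²/144 - (y + 10)²/25 = 1.
Hyperbola, center (5, -10), transverse axis horizontal; a² = 144, b² = 25.
c² = a² + b² = 144 + 25 = 169, so c = 13.
Foci lie on the horizontal axis through the center: (h ± c, k).

(-8, -10) and (18, -10)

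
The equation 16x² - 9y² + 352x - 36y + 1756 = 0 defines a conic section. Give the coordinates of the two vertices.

(-14, -2) and (-8, -2)

Rearranging, 16(x² + 22x) -9(y² + 4y) = -1756.
Completing the square gives 16(x + 11)² -9(y + 2)² = -1756 + 1936 - 36 = 144.
Dividing both sides by 144: (x + 11)²/9 - (y + 2)²/16 = 1
Hyperbola, center (-11, -2), transverse axis horizontal; a² = 9, b² = 16.
a = 3. Vertices at (h ± a, k).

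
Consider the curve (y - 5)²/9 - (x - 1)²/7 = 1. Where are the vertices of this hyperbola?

(1, 2) and (1, 8)

Center (1, 5). The positive term is the y-term, so the transverse axis is vertical; a² = 9, b² = 7.
a = 3. Vertices at (h, k ± a).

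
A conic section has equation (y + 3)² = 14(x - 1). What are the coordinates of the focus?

Vertex (1, -3); 4p = 14 so p = 7/2. Opens right.
Focus is p units from the vertex along the axis: (h + p, k).

(9/2, -3)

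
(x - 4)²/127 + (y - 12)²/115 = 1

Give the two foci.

(4 - 2√3, 12) and (4 + 2√3, 12)

Center (4, 12). The larger denominator 127 sits under the x-term, so the major axis is horizontal; a² = 127, b² = 115.
c² = a² - b² = 127 - 115 = 12, so c = 2√3.
Foci lie on the horizontal axis through the center: (h ± c, k).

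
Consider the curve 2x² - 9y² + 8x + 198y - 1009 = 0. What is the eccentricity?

e = √22/2

Group the x- and y-terms: 2(x² + 4x) -9(y² - 22y) = 1009
Complete the square in x and y: 2(x + 2)² -9(y - 11)² = 1009 + 8 - 1089 = -72
Divide through by -72 to get (y - 11)²/8 - (x + 2)²/36 = 1.
Hyperbola, center (-2, 11), transverse axis vertical; a² = 8, b² = 36.
c² = a² + b² = 44, so c = 2√11.
e = c/a = 2√11/2√2 = √22/2.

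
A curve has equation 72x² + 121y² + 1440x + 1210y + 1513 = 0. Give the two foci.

(-17, -5) and (-3, -5)

Rearranging, 72(x² + 20x) + 121(y² + 10y) = -1513.
Complete the square: 72(x + 10)² + 121(y + 5)² = -1513 + 7200 + 3025 = 8712
Divide by 8712: (x + 10)²/121 + (y + 5)²/72 = 1
Ellipse, center (-10, -5), major axis horizontal; a² = 121, b² = 72.
c² = a² - b² = 121 - 72 = 49, so c = 7.
Foci lie on the horizontal axis through the center: (h ± c, k).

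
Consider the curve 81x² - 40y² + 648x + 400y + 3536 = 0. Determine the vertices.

81(x² + 8x) -40(y² - 10y) = -3536
81(x + 4)² -40(y - 5)² = -3536 + 1296 - 1000 = -3240
Divide through by -3240 to get (y - 5)²/81 - (x + 4)²/40 = 1.
Hyperbola, center (-4, 5), transverse axis vertical; a² = 81, b² = 40.
a = 9. Vertices at (h, k ± a).

(-4, -4) and (-4, 14)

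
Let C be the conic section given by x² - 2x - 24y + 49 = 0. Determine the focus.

(1, 8)

Only x is squared. Complete the square in x: (x - 1)² = 24(y - 2).
Vertex (1, 2); 4p = 24 so p = 6. Opens up.
Focus is p units from the vertex along the axis: (h, k + p).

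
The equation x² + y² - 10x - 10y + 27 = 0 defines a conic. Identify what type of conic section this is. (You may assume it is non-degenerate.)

circle

No xy term. Coefficients of x² and y² are A = 1, C = 1.
A = C (same sign) ⇒ circle.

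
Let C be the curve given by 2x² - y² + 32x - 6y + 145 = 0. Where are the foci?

2(x² + 16x) -(y² + 6y) = -145
Complete the square: 2(x + 8)² -(y + 3)² = -145 + 128 - 9 = -26
Divide through by -26 to get (y + 3)²/26 - (x + 8)²/13 = 1.
Hyperbola, center (-8, -3), transverse axis vertical; a² = 26, b² = 13.
c² = a² + b² = 26 + 13 = 39, so c = √39.
Foci lie on the vertical axis through the center: (h, k ± c).

(-8, -3 - √39) and (-8, -3 + √39)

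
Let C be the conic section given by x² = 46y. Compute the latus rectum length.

Vertex (0, 0); 4p = 46 so p = 23/2. Opens up.
Latus rectum length = |4p| = 46.

46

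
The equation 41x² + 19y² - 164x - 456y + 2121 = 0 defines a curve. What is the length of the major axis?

2√41

41(x² - 4x) + 19(y² - 24y) = -2121
Complete the square: 41(x - 2)² + 19(y - 12)² = -2121 + 164 + 2736 = 779
Dividing both sides by 779: (x - 2)²/19 + (y - 12)²/41 = 1
Ellipse, center (2, 12), major axis vertical; a² = 41, b² = 19.
a² = 41 so a = √41; the major axis has length 2a = 2√41.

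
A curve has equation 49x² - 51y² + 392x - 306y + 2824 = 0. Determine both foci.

(-4, -13) and (-4, 7)

Rearranging, 49(x² + 8x) -51(y² + 6y) = -2824.
49(x + 4)² -51(y + 3)² = -2824 + 784 - 459 = -2499
Divide by -2499: (y + 3)²/49 - (x + 4)²/51 = 1
Hyperbola, center (-4, -3), transverse axis vertical; a² = 49, b² = 51.
c² = a² + b² = 49 + 51 = 100, so c = 10.
Foci lie on the vertical axis through the center: (h, k ± c).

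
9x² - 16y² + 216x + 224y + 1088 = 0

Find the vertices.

Group: 9(x² + 24x) -16(y² - 14y) = -1088
Completing the square gives 9(x + 12)² -16(y - 7)² = -1088 + 1296 - 784 = -576.
Divide through by -576 to get (y - 7)²/36 - (x + 12)²/64 = 1.
Hyperbola, center (-12, 7), transverse axis vertical; a² = 36, b² = 64.
a = 6. Vertices at (h, k ± a).

(-12, 1) and (-12, 13)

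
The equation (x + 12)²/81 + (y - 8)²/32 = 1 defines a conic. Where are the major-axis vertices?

Center (-12, 8). The larger denominator 81 sits under the x-term, so the major axis is horizontal; a² = 81, b² = 32.
a = 9. Vertices at (h ± a, k).

(-21, 8) and (-3, 8)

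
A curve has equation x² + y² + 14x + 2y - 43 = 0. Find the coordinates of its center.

Group: (x² + 14x) + (y² + 2y) = 43
Complete the square: (x + 7)² + (y + 1)² = 43 + 49 + 1 = 93
So (x + 7)² + (y + 1)² = 93.
Circle centered at (-7, -1) with r² = 93.

(-7, -1)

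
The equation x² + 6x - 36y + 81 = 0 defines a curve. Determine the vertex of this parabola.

Only x is squared. Complete the square in x: (x + 3)² = 36(y - 2).
Vertex (-3, 2); 4p = 36 so p = 9. Opens up.

(-3, 2)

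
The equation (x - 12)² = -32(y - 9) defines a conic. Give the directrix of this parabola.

y = 17

Vertex (12, 9); 4p = -32 so p = -8. Opens down.
Directrix is the horizontal line y = k − p = 9 − (-8) = 17.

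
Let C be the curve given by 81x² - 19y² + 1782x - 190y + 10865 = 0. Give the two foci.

Group: 81(x² + 22x) -19(y² + 10y) = -10865
Completing the square gives 81(x + 11)² -19(y + 5)² = -10865 + 9801 - 475 = -1539.
Divide through by -1539 to get (y + 5)²/81 - (x + 11)²/19 = 1.
Hyperbola, center (-11, -5), transverse axis vertical; a² = 81, b² = 19.
c² = a² + b² = 81 + 19 = 100, so c = 10.
Foci lie on the vertical axis through the center: (h, k ± c).

(-11, -15) and (-11, 5)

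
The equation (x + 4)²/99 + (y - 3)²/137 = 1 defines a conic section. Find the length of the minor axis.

Center (-4, 3). The larger denominator 137 sits under the y-term, so the major axis is vertical; a² = 137, b² = 99.
b² = 99 so b = 3√11; the minor axis has length 2b = 6√11.

6√11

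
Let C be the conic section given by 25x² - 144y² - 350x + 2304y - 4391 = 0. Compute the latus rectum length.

Group: 25(x² - 14x) -144(y² - 16y) = 4391
Completing the square gives 25(x - 7)² -144(y - 8)² = 4391 + 1225 - 9216 = -3600.
Divide by -3600: (y - 8)²/25 - (x - 7)²/144 = 1
Hyperbola, center (7, 8), transverse axis vertical; a² = 25, b² = 144.
Latus rectum length = 2b²/a = 2·144/5 = 288/5.

288/5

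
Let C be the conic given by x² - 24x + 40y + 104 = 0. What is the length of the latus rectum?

40

Only x is squared. Complete the square in x: (x - 12)² = -40(y - 1).
Vertex (12, 1); 4p = -40 so p = -10. Opens down.
Latus rectum length = |4p| = 40.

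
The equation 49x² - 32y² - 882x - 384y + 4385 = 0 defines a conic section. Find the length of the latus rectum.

Group the x- and y-terms: 49(x² - 18x) -32(y² + 12y) = -4385
Completing the square gives 49(x - 9)² -32(y + 6)² = -4385 + 3969 - 1152 = -1568.
Divide through by -1568 to get (y + 6)²/49 - (x - 9)²/32 = 1.
Hyperbola, center (9, -6), transverse axis vertical; a² = 49, b² = 32.
Latus rectum length = 2b²/a = 2·32/7 = 64/7.

64/7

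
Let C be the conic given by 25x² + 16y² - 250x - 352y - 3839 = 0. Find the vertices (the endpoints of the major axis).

Group: 25(x² - 10x) + 16(y² - 22y) = 3839
Complete the square in x and y: 25(x - 5)² + 16(y - 11)² = 3839 + 625 + 1936 = 6400
Dividing both sides by 6400: (x - 5)²/256 + (y - 11)²/400 = 1
Ellipse, center (5, 11), major axis vertical; a² = 400, b² = 256.
a = 20. Vertices at (h, k ± a).

(5, -9) and (5, 31)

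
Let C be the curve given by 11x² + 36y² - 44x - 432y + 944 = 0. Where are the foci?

(-3, 6) and (7, 6)

Rearranging, 11(x² - 4x) + 36(y² - 12y) = -944.
Complete the square: 11(x - 2)² + 36(y - 6)² = -944 + 44 + 1296 = 396
Divide by 396: (x - 2)²/36 + (y - 6)²/11 = 1
Ellipse, center (2, 6), major axis horizontal; a² = 36, b² = 11.
c² = a² - b² = 36 - 11 = 25, so c = 5.
Foci lie on the horizontal axis through the center: (h ± c, k).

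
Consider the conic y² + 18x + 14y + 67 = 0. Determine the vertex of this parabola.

Only y is squared. Complete the square in y: (y + 7)² = -18(x + 1).
Vertex (-1, -7); 4p = -18 so p = -9/2. Opens left.

(-1, -7)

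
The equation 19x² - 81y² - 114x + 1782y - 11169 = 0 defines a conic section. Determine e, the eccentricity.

e = 10/9

Rearranging, 19(x² - 6x) -81(y² - 22y) = 11169.
Completing the square gives 19(x - 3)² -81(y - 11)² = 11169 + 171 - 9801 = 1539.
Divide by 1539: (x - 3)²/81 - (y - 11)²/19 = 1
Hyperbola, center (3, 11), transverse axis horizontal; a² = 81, b² = 19.
c² = a² + b² = 100, so c = 10.
e = c/a = 10/9.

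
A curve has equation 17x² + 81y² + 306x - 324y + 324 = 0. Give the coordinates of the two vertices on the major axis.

(-18, 2) and (0, 2)

Rearranging, 17(x² + 18x) + 81(y² - 4y) = -324.
Complete the square in x and y: 17(x + 9)² + 81(y - 2)² = -324 + 1377 + 324 = 1377
Divide by 1377: (x + 9)²/81 + (y - 2)²/17 = 1
Ellipse, center (-9, 2), major axis horizontal; a² = 81, b² = 17.
a = 9. Vertices at (h ± a, k).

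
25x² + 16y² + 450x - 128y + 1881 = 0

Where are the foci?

(-9, 1) and (-9, 7)

25(x² + 18x) + 16(y² - 8y) = -1881
25(x + 9)² + 16(y - 4)² = -1881 + 2025 + 256 = 400
Dividing both sides by 400: (x + 9)²/16 + (y - 4)²/25 = 1
Ellipse, center (-9, 4), major axis vertical; a² = 25, b² = 16.
c² = a² - b² = 25 - 16 = 9, so c = 3.
Foci lie on the vertical axis through the center: (h, k ± c).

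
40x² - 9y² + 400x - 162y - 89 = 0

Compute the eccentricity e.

e = 7/3

Collect terms: 40(x² + 10x) -9(y² + 18y) = 89
40(x + 5)² -9(y + 9)² = 89 + 1000 - 729 = 360
Divide by 360: (x + 5)²/9 - (y + 9)²/40 = 1
Hyperbola, center (-5, -9), transverse axis horizontal; a² = 9, b² = 40.
c² = a² + b² = 49, so c = 7.
e = c/a = 7/3.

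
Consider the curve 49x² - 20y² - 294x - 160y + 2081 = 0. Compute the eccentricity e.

e = √69/7

Collect terms: 49(x² - 6x) -20(y² + 8y) = -2081
Complete the square in x and y: 49(x - 3)² -20(y + 4)² = -2081 + 441 - 320 = -1960
Dividing both sides by -1960: (y + 4)²/98 - (x - 3)²/40 = 1
Hyperbola, center (3, -4), transverse axis vertical; a² = 98, b² = 40.
c² = a² + b² = 138, so c = √138.
e = c/a = √138/7√2 = √69/7.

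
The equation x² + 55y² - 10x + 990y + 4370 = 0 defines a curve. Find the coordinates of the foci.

(5 - 6√3, -9) and (5 + 6√3, -9)

Rearranging, (x² - 10x) + 55(y² + 18y) = -4370.
Complete the square: (x - 5)² + 55(y + 9)² = -4370 + 25 + 4455 = 110
Divide by 110: (x - 5)²/110 + (y + 9)²/2 = 1
Ellipse, center (5, -9), major axis horizontal; a² = 110, b² = 2.
c² = a² - b² = 110 - 2 = 108, so c = 6√3.
Foci lie on the horizontal axis through the center: (h ± c, k).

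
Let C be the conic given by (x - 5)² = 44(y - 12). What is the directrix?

Vertex (5, 12); 4p = 44 so p = 11. Opens up.
Directrix is the horizontal line y = k − p = 12 − (11) = 1.

y = 1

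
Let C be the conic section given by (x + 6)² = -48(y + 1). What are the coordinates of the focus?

(-6, -13)

Vertex (-6, -1); 4p = -48 so p = -12. Opens down.
Focus is p units from the vertex along the axis: (h, k + p).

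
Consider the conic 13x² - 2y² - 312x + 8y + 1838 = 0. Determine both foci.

Collect terms: 13(x² - 24x) -2(y² - 4y) = -1838
13(x - 12)² -2(y - 2)² = -1838 + 1872 - 8 = 26
Divide by 26: (x - 12)²/2 - (y - 2)²/13 = 1
Hyperbola, center (12, 2), transverse axis horizontal; a² = 2, b² = 13.
c² = a² + b² = 2 + 13 = 15, so c = √15.
Foci lie on the horizontal axis through the center: (h ± c, k).

(12 - √15, 2) and (12 + √15, 2)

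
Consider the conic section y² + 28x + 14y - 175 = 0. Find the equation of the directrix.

Only y is squared. Complete the square in y: (y + 7)² = -28(x - 8).
Vertex (8, -7); 4p = -28 so p = -7. Opens left.
Directrix is the vertical line x = h − p = 8 − (-7) = 15.

x = 15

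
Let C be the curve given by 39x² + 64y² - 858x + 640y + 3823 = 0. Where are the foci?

39(x² - 22x) + 64(y² + 10y) = -3823
Complete the square: 39(x - 11)² + 64(y + 5)² = -3823 + 4719 + 1600 = 2496
Dividing both sides by 2496: (x - 11)²/64 + (y + 5)²/39 = 1
Ellipse, center (11, -5), major axis horizontal; a² = 64, b² = 39.
c² = a² - b² = 64 - 39 = 25, so c = 5.
Foci lie on the horizontal axis through the center: (h ± c, k).

(6, -5) and (16, -5)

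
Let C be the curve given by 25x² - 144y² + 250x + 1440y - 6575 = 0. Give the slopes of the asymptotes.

Group: 25(x² + 10x) -144(y² - 10y) = 6575
Completing the square gives 25(x + 5)² -144(y - 5)² = 6575 + 625 - 3600 = 3600.
Divide through by 3600 to get (x + 5)²/144 - (y - 5)²/25 = 1.
Hyperbola, center (-5, 5), transverse axis horizontal; a² = 144, b² = 25.
For a horizontal hyperbola the asymptotes have slope ±b/a.
Here that is ±5/12.

5/12 and -5/12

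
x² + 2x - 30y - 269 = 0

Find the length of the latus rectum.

Only x is squared. Complete the square in x: (x + 1)² = 30(y + 9).
Vertex (-1, -9); 4p = 30 so p = 15/2. Opens up.
Latus rectum length = |4p| = 30.

30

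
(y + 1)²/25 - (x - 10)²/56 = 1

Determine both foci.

(10, -10) and (10, 8)

Center (10, -1). The positive term is the y-term, so the transverse axis is vertical; a² = 25, b² = 56.
c² = a² + b² = 25 + 56 = 81, so c = 9.
Foci lie on the vertical axis through the center: (h, k ± c).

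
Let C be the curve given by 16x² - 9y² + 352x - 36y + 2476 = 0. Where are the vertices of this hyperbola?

Group the x- and y-terms: 16(x² + 22x) -9(y² + 4y) = -2476
Complete the square in x and y: 16(x + 11)² -9(y + 2)² = -2476 + 1936 - 36 = -576
Divide by -576: (y + 2)²/64 - (x + 11)²/36 = 1
Hyperbola, center (-11, -2), transverse axis vertical; a² = 64, b² = 36.
a = 8. Vertices at (h, k ± a).

(-11, -10) and (-11, 6)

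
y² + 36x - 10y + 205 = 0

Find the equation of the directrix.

Only y is squared. Complete the square in y: (y - 5)² = -36(x + 5).
Vertex (-5, 5); 4p = -36 so p = -9. Opens left.
Directrix is the vertical line x = h − p = -5 − (-9) = 4.

x = 4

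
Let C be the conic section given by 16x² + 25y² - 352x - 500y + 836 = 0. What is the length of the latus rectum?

Collect terms: 16(x² - 22x) + 25(y² - 20y) = -836
16(x - 11)² + 25(y - 10)² = -836 + 1936 + 2500 = 3600
Divide through by 3600 to get (x - 11)²/225 + (y - 10)²/144 = 1.
Ellipse, center (11, 10), major axis horizontal; a² = 225, b² = 144.
Latus rectum length = 2b²/a = 2·144/15 = 96/5.

96/5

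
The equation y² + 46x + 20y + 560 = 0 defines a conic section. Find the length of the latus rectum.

46

Only y is squared. Complete the square in y: (y + 10)² = -46(x + 10).
Vertex (-10, -10); 4p = -46 so p = -23/2. Opens left.
Latus rectum length = |4p| = 46.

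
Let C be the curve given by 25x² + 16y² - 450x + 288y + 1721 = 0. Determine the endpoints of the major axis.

(9, -19) and (9, 1)

Collect terms: 25(x² - 18x) + 16(y² + 18y) = -1721
Complete the square: 25(x - 9)² + 16(y + 9)² = -1721 + 2025 + 1296 = 1600
Dividing both sides by 1600: (x - 9)²/64 + (y + 9)²/100 = 1
Ellipse, center (9, -9), major axis vertical; a² = 100, b² = 64.
a = 10. Vertices at (h, k ± a).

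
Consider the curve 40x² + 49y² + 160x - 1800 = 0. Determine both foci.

(-5, 0) and (1, 0)

Rearranging, 40(x² + 4x) + 49y² = 1800.
Completing the square gives 40(x + 2)² + 49y² = 1800 + 160 + 0 = 1960.
Divide through by 1960 to get (x + 2)²/49 + y²/40 = 1.
Ellipse, center (-2, 0), major axis horizontal; a² = 49, b² = 40.
c² = a² - b² = 49 - 40 = 9, so c = 3.
Foci lie on the horizontal axis through the center: (h ± c, k).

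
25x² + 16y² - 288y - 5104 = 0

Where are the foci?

Collect terms: 25x² + 16(y² - 18y) = 5104
25x² + 16(y - 9)² = 5104 + 0 + 1296 = 6400
Dividing both sides by 6400: x²/256 + (y - 9)²/400 = 1
Ellipse, center (0, 9), major axis vertical; a² = 400, b² = 256.
c² = a² - b² = 400 - 256 = 144, so c = 12.
Foci lie on the vertical axis through the center: (h, k ± c).

(0, -3) and (0, 21)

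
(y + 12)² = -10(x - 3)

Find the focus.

(1/2, -12)

Vertex (3, -12); 4p = -10 so p = -5/2. Opens left.
Focus is p units from the vertex along the axis: (h + p, k).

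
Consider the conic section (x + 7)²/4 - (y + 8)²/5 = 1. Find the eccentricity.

e = 3/2

Center (-7, -8). The positive term is the x-term, so the transverse axis is horizontal; a² = 4, b² = 5.
c² = a² + b² = 9, so c = 3.
e = c/a = 3/2.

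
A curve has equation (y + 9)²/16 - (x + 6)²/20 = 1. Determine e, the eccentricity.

Center (-6, -9). The positive term is the y-term, so the transverse axis is vertical; a² = 16, b² = 20.
c² = a² + b² = 36, so c = 6.
e = c/a = 6/4 = 3/2.

e = 3/2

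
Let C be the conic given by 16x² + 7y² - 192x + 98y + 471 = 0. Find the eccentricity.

e = 3/4

Group: 16(x² - 12x) + 7(y² + 14y) = -471
Completing the square gives 16(x - 6)² + 7(y + 7)² = -471 + 576 + 343 = 448.
Divide by 448: (x - 6)²/28 + (y + 7)²/64 = 1
Ellipse, center (6, -7), major axis vertical; a² = 64, b² = 28.
c² = a² - b² = 36, so c = 6.
e = c/a = 6/8 = 3/4.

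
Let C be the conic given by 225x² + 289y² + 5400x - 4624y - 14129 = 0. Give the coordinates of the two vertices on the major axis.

Rearranging, 225(x² + 24x) + 289(y² - 16y) = 14129.
225(x + 12)² + 289(y - 8)² = 14129 + 32400 + 18496 = 65025
Divide by 65025: (x + 12)²/289 + (y - 8)²/225 = 1
Ellipse, center (-12, 8), major axis horizontal; a² = 289, b² = 225.
a = 17. Vertices at (h ± a, k).

(-29, 8) and (5, 8)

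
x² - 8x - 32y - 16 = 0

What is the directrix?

Only x is squared. Complete the square in x: (x - 4)² = 32(y + 1).
Vertex (4, -1); 4p = 32 so p = 8. Opens up.
Directrix is the horizontal line y = k − p = -1 − (8) = -9.

y = -9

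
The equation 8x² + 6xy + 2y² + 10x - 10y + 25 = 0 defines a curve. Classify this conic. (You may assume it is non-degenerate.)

ellipse

A = 8, B = 6, C = 2.
Discriminant B² − 4AC = 6² − 4·8·2 = -28.
B² − 4AC < 0 ⇒ ellipse.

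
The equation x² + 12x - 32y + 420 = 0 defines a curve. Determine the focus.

Only x is squared. Complete the square in x: (x + 6)² = 32(y - 12).
Vertex (-6, 12); 4p = 32 so p = 8. Opens up.
Focus is p units from the vertex along the axis: (h, k + p).

(-6, 20)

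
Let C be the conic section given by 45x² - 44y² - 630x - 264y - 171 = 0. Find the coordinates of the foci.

Group the x- and y-terms: 45(x² - 14x) -44(y² + 6y) = 171
Complete the square in x and y: 45(x - 7)² -44(y + 3)² = 171 + 2205 - 396 = 1980
Dividing both sides by 1980: (x - 7)²/44 - (y + 3)²/45 = 1
Hyperbola, center (7, -3), transverse axis horizontal; a² = 44, b² = 45.
c² = a² + b² = 44 + 45 = 89, so c = √89.
Foci lie on the horizontal axis through the center: (h ± c, k).

(7 - √89, -3) and (7 + √89, -3)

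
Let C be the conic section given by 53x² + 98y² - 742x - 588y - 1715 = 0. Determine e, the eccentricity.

e = 3√10/14

Group: 53(x² - 14x) + 98(y² - 6y) = 1715
Completing the square gives 53(x - 7)² + 98(y - 3)² = 1715 + 2597 + 882 = 5194.
Divide through by 5194 to get (x - 7)²/98 + (y - 3)²/53 = 1.
Ellipse, center (7, 3), major axis horizontal; a² = 98, b² = 53.
c² = a² - b² = 45, so c = 3√5.
e = c/a = 3√5/7√2 = 3√10/14.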